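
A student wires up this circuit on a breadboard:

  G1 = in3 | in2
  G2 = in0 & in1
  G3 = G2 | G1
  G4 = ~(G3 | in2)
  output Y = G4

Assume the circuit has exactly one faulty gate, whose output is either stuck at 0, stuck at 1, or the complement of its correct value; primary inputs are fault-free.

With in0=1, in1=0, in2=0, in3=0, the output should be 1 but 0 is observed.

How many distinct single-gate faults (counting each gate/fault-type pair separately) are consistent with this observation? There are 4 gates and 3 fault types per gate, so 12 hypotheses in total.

8

Fault-free: G1=0, G2=0, G3=0, G4=1 → 1. Observed 0.
  G1 stuck-at-0: output 1 ✗
  G1 stuck-at-1: output 0 ✓
  G1 inverted output: output 0 ✓
  G2 stuck-at-0: output 1 ✗
  G2 stuck-at-1: output 0 ✓
  G2 inverted output: output 0 ✓
  G3 stuck-at-0: output 1 ✗
  G3 stuck-at-1: output 0 ✓
  G3 inverted output: output 0 ✓
  G4 stuck-at-0: output 0 ✓
  G4 stuck-at-1: output 1 ✗
  G4 inverted output: output 0 ✓
Consistent faults: {G1 stuck-at-1, G1 inverted output, G2 stuck-at-1, G2 inverted output, G3 stuck-at-1, G3 inverted output, G4 stuck-at-0, G4 inverted output} — 8 in all.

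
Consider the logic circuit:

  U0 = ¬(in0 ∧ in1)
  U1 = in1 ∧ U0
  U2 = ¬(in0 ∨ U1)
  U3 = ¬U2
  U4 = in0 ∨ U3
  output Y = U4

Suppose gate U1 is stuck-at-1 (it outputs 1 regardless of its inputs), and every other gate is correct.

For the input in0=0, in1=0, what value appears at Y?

1

Propagate with U1 forced: U0=1, U1=1 [stuck-at-1], U2=0, U3=1, U4=1.
So Y = 1. (Without the fault it would be 0.)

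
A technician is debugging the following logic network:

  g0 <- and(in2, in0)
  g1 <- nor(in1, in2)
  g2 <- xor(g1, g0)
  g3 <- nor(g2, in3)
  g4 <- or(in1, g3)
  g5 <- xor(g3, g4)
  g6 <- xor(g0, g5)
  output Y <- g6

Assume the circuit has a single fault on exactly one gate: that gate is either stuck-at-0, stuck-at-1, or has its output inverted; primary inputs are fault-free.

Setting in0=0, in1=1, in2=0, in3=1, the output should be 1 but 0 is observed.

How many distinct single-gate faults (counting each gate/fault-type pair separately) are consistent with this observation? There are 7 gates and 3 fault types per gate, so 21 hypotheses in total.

Fault-free: g0=0, g1=0, g2=0, g3=0, g4=1, g5=1, g6=1 → 1. Observed 0.
  g0: stuck-at-1, inverted output ✓; others ✗
  g1: none of the 3 fault types match ✗
  g2: none of the 3 fault types match ✗
  g3: stuck-at-1, inverted output ✓; others ✗
  g4: stuck-at-0, inverted output ✓; others ✗
  g5: stuck-at-0, inverted output ✓; others ✗
  g6: stuck-at-0, inverted output ✓; others ✗
Consistent faults: {g0 stuck-at-1, g0 inverted output, g3 stuck-at-1, g3 inverted output, g4 stuck-at-0, g4 inverted output, g5 stuck-at-0, g5 inverted output, g6 stuck-at-0, g6 inverted output} — 10 in all.

10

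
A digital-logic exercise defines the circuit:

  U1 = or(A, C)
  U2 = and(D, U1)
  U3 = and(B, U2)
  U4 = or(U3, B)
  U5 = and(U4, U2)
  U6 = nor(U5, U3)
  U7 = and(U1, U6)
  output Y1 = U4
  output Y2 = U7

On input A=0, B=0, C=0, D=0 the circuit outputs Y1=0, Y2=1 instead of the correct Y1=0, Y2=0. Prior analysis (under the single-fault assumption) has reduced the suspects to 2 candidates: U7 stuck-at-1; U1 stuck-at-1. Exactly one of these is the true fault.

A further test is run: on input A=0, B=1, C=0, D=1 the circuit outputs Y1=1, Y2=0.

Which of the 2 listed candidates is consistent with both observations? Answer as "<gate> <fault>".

U1 stuck-at-1

Evaluate each candidate on input A=0, B=1, C=0, D=1:
  U7 stuck-at-1: U1=0, U2=0, U3=0, U4=1, U5=0, U6=1, U7=1 [stuck-at-1] → Y1=1, Y2=1 — eliminated
  U1 stuck-at-1: U1=1 [stuck-at-1], U2=1, U3=1, U4=1, U5=1, U6=0, U7=0 → Y1=1, Y2=0 — matches
Only U1 stuck-at-1 reproduces the observed Y1=1, Y2=0.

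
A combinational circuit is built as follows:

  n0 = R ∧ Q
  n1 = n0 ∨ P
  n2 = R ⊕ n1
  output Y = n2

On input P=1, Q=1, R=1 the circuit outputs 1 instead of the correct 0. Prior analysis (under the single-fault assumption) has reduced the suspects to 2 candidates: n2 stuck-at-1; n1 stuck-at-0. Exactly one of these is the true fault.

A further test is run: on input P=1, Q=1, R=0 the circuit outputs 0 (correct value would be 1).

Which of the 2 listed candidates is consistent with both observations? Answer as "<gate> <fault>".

n1 stuck-at-0

Evaluate each candidate on input P=1, Q=1, R=0:
  n2 stuck-at-1: n0=0, n1=1, n2=1 [stuck-at-1] → 1 — eliminated
  n1 stuck-at-0: n0=0, n1=0 [stuck-at-0], n2=0 → 0 — matches
Only n1 stuck-at-0 reproduces the observed 0.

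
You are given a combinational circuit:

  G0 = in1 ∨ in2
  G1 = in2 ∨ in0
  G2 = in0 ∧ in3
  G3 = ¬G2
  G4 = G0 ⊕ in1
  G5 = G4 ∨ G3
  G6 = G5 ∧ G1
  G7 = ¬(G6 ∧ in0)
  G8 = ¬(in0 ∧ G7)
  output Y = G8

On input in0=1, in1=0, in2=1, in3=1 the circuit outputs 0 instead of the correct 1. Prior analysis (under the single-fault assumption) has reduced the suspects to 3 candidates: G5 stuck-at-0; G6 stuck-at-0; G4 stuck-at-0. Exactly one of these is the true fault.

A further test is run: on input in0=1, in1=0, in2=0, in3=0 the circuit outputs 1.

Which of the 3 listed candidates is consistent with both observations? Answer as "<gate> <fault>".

Evaluate each candidate on input in0=1, in1=0, in2=0, in3=0:
  G5 stuck-at-0: G0=0, G1=1, G2=0, G3=1, G4=0, G5=0 [stuck-at-0], G6=0, G7=1, G8=0 → 0 — eliminated
  G6 stuck-at-0: G0=0, G1=1, G2=0, G3=1, G4=0, G5=1, G6=0 [stuck-at-0], G7=1, G8=0 → 0 — eliminated
  G4 stuck-at-0: G0=0, G1=1, G2=0, G3=1, G4=0 [stuck-at-0], G5=1, G6=1, G7=0, G8=1 → 1 — matches
Only G4 stuck-at-0 reproduces the observed 1.

G4 stuck-at-0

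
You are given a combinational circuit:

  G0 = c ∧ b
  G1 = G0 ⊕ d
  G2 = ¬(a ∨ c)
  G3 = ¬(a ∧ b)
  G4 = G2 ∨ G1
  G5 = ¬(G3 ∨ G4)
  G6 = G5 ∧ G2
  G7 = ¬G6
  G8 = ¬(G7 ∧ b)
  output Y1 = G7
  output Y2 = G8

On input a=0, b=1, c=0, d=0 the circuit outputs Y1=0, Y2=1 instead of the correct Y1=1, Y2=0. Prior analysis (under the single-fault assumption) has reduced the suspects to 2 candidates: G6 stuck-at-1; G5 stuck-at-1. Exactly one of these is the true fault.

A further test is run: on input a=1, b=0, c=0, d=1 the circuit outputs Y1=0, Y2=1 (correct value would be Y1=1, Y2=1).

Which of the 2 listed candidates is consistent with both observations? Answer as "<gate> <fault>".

G6 stuck-at-1

Evaluate each candidate on input a=1, b=0, c=0, d=1:
  G6 stuck-at-1: G0=0, G1=1, G2=0, G3=1, G4=1, G5=0, G6=1 [stuck-at-1], G7=0, G8=1 → Y1=0, Y2=1 — matches
  G5 stuck-at-1: G0=0, G1=1, G2=0, G3=1, G4=1, G5=1 [stuck-at-1], G6=0, G7=1, G8=1 → Y1=1, Y2=1 — eliminated
Only G6 stuck-at-1 reproduces the observed Y1=0, Y2=1.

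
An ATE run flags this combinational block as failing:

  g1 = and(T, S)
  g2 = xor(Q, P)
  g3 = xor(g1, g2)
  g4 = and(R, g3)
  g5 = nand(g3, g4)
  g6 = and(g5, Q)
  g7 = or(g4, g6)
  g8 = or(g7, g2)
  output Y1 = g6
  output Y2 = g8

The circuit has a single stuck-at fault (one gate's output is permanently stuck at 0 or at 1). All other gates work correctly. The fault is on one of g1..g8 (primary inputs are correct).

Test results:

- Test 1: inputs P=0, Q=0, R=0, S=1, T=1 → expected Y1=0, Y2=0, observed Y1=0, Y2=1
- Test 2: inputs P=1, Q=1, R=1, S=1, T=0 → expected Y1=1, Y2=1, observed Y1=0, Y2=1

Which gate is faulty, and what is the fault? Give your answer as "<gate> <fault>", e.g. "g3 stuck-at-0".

g2 stuck-at-1

Fault-free values for test 1 (P=0, Q=0, R=0, S=1, T=1): g1=1, g2=0, g3=1, g4=0, g5=1, g6=0, g7=0, g8=0, giving Y1=0, Y2=0. Observed Y1=0, Y2=1.
Test 1: faults giving observed Y1=0, Y2=1 are {g2 stuck-at-1, g4 stuck-at-1, g7 stuck-at-1, g8 stuck-at-1}.
Test 2 (P=1, Q=1, R=1, S=1, T=0): fault-free g1=0, g2=0, g3=0, g4=0, g5=1, g6=1, g7=1, g8=1 → Y1=1, Y2=1; observed Y1=0, Y2=1. Eliminates g4 stuck-at-1, g7 stuck-at-1, g8 stuck-at-1.
Only g2 stuck-at-1 is consistent with every test.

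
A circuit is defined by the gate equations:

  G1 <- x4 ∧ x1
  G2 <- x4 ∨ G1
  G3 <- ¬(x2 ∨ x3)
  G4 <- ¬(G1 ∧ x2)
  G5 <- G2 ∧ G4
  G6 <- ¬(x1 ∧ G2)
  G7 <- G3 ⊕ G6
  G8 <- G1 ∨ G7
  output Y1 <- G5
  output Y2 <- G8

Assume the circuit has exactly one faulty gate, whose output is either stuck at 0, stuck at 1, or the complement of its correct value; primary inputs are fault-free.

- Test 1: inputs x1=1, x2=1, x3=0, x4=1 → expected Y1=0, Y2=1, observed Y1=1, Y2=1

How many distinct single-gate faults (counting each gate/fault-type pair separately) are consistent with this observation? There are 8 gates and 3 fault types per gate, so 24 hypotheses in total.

Fault-free: G1=1, G2=1, G3=0, G4=0, G5=0, G6=0, G7=0, G8=1 → Y1=0, Y2=1. Observed Y1=1, Y2=1.
  G1: none of the 3 fault types match ✗
  G2: none of the 3 fault types match ✗
  G3: none of the 3 fault types match ✗
  G4: stuck-at-1, inverted output ✓; others ✗
  G5: stuck-at-1, inverted output ✓; others ✗
  G6: none of the 3 fault types match ✗
  G7: none of the 3 fault types match ✗
  G8: none of the 3 fault types match ✗
Consistent faults: {G4 stuck-at-1, G4 inverted output, G5 stuck-at-1, G5 inverted output} — 4 in all.

4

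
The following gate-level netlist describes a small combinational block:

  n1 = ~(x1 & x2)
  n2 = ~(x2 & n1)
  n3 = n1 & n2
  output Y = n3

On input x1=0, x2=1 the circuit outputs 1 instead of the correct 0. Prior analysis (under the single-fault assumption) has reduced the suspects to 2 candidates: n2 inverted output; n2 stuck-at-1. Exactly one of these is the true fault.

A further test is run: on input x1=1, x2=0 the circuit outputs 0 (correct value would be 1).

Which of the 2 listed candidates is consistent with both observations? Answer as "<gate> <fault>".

n2 inverted output

Evaluate each candidate on input x1=1, x2=0:
  n2 inverted output: n1=1, n2=0 [inverted output], n3=0 → 0 — matches
  n2 stuck-at-1: n1=1, n2=1 [stuck-at-1], n3=1 → 1 — eliminated
Only n2 inverted output reproduces the observed 0.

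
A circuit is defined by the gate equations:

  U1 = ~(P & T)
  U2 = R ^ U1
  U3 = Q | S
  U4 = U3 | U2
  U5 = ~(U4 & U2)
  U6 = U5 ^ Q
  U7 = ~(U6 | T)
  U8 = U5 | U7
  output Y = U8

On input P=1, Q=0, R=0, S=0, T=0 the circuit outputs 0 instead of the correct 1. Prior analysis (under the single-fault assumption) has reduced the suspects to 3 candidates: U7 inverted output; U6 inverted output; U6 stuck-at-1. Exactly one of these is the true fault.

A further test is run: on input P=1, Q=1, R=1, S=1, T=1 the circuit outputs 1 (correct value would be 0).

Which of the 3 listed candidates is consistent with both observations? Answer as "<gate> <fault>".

Evaluate each candidate on input P=1, Q=1, R=1, S=1, T=1:
  U7 inverted output: U1=0, U2=1, U3=1, U4=1, U5=0, U6=1, U7=1 [inverted output], U8=1 → 1 — matches
  U6 inverted output: U1=0, U2=1, U3=1, U4=1, U5=0, U6=0 [inverted output], U7=0, U8=0 → 0 — eliminated
  U6 stuck-at-1: U1=0, U2=1, U3=1, U4=1, U5=0, U6=1 [stuck-at-1], U7=0, U8=0 → 0 — eliminated
Only U7 inverted output reproduces the observed 1.

U7 inverted output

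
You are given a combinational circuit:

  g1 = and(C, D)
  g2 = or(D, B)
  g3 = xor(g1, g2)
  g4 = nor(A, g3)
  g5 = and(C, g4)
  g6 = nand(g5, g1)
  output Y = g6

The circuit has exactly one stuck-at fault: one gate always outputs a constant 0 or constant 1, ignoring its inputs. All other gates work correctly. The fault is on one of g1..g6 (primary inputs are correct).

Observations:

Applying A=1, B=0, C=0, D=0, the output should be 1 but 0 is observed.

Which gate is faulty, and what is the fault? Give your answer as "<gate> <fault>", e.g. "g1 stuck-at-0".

Fault-free values for test 1 (A=1, B=0, C=0, D=0): g1=0, g2=0, g3=0, g4=0, g5=0, g6=1, giving Y=1. Observed 0.
Test 1: faults giving observed 0 are {g6 stuck-at-0}.
Only g6 stuck-at-0 is consistent with every test.

g6 stuck-at-0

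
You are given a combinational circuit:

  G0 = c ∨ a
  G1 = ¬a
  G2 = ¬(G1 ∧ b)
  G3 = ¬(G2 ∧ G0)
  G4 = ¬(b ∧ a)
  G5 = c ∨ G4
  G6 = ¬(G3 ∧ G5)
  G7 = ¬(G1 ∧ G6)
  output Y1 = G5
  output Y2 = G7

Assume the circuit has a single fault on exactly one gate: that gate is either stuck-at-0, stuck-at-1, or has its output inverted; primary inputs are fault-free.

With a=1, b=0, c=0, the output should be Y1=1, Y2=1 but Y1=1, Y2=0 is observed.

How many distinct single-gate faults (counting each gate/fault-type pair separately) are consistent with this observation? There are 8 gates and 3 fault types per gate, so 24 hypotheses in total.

Fault-free: G0=1, G1=0, G2=1, G3=0, G4=1, G5=1, G6=1, G7=1 → Y1=1, Y2=1. Observed Y1=1, Y2=0.
  G0: none of the 3 fault types match ✗
  G1: stuck-at-1, inverted output ✓; others ✗
  G2: none of the 3 fault types match ✗
  G3: none of the 3 fault types match ✗
  G4: none of the 3 fault types match ✗
  G5: none of the 3 fault types match ✗
  G6: none of the 3 fault types match ✗
  G7: stuck-at-0, inverted output ✓; others ✗
Consistent faults: {G1 stuck-at-1, G1 inverted output, G7 stuck-at-0, G7 inverted output} — 4 in all.

4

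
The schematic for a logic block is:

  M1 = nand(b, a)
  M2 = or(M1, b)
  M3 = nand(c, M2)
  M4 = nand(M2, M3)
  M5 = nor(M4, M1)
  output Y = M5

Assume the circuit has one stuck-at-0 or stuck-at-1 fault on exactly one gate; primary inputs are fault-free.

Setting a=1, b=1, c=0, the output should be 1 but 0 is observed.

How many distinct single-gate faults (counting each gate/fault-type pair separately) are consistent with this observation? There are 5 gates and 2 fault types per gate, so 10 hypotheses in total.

5

Fault-free: M1=0, M2=1, M3=1, M4=0, M5=1 → 1. Observed 0.
  M1 stuck-at-0: output 1 ✗
  M1 stuck-at-1: output 0 ✓
  M2 stuck-at-0: output 0 ✓
  M2 stuck-at-1: output 1 ✗
  M3 stuck-at-0: output 0 ✓
  M3 stuck-at-1: output 1 ✗
  M4 stuck-at-0: output 1 ✗
  M4 stuck-at-1: output 0 ✓
  M5 stuck-at-0: output 0 ✓
  M5 stuck-at-1: output 1 ✗
Consistent faults: {M1 stuck-at-1, M2 stuck-at-0, M3 stuck-at-0, M4 stuck-at-1, M5 stuck-at-0} — 5 in all.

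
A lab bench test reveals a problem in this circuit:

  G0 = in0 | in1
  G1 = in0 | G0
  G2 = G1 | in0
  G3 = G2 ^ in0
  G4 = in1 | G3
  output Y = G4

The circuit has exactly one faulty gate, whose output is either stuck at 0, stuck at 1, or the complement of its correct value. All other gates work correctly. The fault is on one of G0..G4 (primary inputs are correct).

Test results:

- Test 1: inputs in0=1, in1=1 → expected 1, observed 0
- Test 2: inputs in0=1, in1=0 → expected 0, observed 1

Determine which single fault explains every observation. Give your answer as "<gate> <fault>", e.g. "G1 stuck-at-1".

G4 inverted output

Fault-free values for test 1 (in0=1, in1=1): G0=1, G1=1, G2=1, G3=0, G4=1, giving Y=1. Observed 0.
Test 1: faults giving observed 0 are {G4 stuck-at-0, G4 inverted output}.
Test 2 (in0=1, in1=0): fault-free G0=1, G1=1, G2=1, G3=0, G4=0 → 0; observed 1. Eliminates G4 stuck-at-0.
Only G4 inverted output is consistent with every test.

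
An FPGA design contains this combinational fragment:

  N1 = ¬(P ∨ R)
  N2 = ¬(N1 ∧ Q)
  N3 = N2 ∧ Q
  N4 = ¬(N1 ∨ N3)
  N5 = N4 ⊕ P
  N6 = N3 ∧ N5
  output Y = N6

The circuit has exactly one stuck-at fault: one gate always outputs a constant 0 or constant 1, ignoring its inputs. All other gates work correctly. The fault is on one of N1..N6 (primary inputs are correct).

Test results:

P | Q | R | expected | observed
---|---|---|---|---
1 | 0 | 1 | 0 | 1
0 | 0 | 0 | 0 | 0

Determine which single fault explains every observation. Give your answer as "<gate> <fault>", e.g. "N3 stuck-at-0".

N3 stuck-at-1

Fault-free values for test 1 (P=1, Q=0, R=1): N1=0, N2=1, N3=0, N4=1, N5=0, N6=0, giving Y=0. Observed 1.
Test 1: faults giving observed 1 are {N3 stuck-at-1, N6 stuck-at-1}.
Test 2 (P=0, Q=0, R=0): fault-free N1=1, N2=1, N3=0, N4=0, N5=0, N6=0 → 0; observed 0. Eliminates N6 stuck-at-1.
Only N3 stuck-at-1 is consistent with every test.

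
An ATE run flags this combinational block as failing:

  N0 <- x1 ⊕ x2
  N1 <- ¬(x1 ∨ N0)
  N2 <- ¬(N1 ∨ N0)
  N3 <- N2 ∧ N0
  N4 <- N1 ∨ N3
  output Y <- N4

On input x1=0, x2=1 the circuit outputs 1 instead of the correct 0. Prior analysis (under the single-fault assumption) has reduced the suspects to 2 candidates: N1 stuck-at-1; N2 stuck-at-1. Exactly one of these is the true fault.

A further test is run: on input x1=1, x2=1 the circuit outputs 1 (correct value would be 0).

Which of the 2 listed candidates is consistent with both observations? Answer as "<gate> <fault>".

Evaluate each candidate on input x1=1, x2=1:
  N1 stuck-at-1: N0=0, N1=1 [stuck-at-1], N2=0, N3=0, N4=1 → 1 — matches
  N2 stuck-at-1: N0=0, N1=0, N2=1 [stuck-at-1], N3=0, N4=0 → 0 — eliminated
Only N1 stuck-at-1 reproduces the observed 1.

N1 stuck-at-1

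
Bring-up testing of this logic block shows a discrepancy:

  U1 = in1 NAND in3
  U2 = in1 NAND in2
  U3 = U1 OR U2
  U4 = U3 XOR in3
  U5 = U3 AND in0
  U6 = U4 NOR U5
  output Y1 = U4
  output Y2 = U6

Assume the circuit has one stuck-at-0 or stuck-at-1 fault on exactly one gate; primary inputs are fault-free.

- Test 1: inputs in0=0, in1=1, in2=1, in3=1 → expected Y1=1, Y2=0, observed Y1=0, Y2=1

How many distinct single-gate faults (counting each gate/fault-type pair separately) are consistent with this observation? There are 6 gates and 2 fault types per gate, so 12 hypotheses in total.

Fault-free: U1=0, U2=0, U3=0, U4=1, U5=0, U6=0 → Y1=1, Y2=0. Observed Y1=0, Y2=1.
  U1 stuck-at-0: output Y1=1, Y2=0 ✗
  U1 stuck-at-1: output Y1=0, Y2=1 ✓
  U2 stuck-at-0: output Y1=1, Y2=0 ✗
  U2 stuck-at-1: output Y1=0, Y2=1 ✓
  U3 stuck-at-0: output Y1=1, Y2=0 ✗
  U3 stuck-at-1: output Y1=0, Y2=1 ✓
  U4 stuck-at-0: output Y1=0, Y2=1 ✓
  U4 stuck-at-1: output Y1=1, Y2=0 ✗
  U5 stuck-at-0: output Y1=1, Y2=0 ✗
  U5 stuck-at-1: output Y1=1, Y2=0 ✗
  U6 stuck-at-0: output Y1=1, Y2=0 ✗
  U6 stuck-at-1: output Y1=1, Y2=1 ✗
Consistent faults: {U1 stuck-at-1, U2 stuck-at-1, U3 stuck-at-1, U4 stuck-at-0} — 4 in all.

4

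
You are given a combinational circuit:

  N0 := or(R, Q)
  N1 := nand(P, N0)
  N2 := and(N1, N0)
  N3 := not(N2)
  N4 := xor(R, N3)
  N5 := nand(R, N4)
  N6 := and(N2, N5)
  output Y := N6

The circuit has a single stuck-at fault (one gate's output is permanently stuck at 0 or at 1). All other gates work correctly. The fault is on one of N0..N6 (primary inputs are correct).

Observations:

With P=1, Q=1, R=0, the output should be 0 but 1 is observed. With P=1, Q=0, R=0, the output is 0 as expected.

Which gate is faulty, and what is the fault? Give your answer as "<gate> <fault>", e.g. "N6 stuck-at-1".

Fault-free values for test 1 (P=1, Q=1, R=0): N0=1, N1=0, N2=0, N3=1, N4=1, N5=1, N6=0, giving Y=0. Observed 1.
Test 1: faults giving observed 1 are {N1 stuck-at-1, N2 stuck-at-1, N6 stuck-at-1}.
Test 2 (P=1, Q=0, R=0): fault-free N0=0, N1=1, N2=0, N3=1, N4=1, N5=1, N6=0 → 0; observed 0. Eliminates N2 stuck-at-1, N6 stuck-at-1.
Only N1 stuck-at-1 is consistent with every test.

N1 stuck-at-1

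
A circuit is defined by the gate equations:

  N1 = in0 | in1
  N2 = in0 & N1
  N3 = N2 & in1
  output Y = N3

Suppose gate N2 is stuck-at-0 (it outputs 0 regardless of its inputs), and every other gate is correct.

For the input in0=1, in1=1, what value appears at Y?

0

Propagate with N2 forced: N1=1, N2=0 [stuck-at-0], N3=0.
So Y = 0. (Without the fault it would be 1.)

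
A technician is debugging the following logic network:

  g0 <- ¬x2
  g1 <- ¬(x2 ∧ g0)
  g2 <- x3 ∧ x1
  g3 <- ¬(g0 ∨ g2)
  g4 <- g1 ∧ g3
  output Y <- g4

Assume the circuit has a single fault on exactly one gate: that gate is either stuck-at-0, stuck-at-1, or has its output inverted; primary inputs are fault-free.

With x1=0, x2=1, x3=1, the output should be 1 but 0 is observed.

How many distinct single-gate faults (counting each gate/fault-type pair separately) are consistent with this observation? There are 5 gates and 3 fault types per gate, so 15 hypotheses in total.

Fault-free: g0=0, g1=1, g2=0, g3=1, g4=1 → 1. Observed 0.
  g0: stuck-at-1, inverted output ✓; others ✗
  g1: stuck-at-0, inverted output ✓; others ✗
  g2: stuck-at-1, inverted output ✓; others ✗
  g3: stuck-at-0, inverted output ✓; others ✗
  g4: stuck-at-0, inverted output ✓; others ✗
Consistent faults: {g0 stuck-at-1, g0 inverted output, g1 stuck-at-0, g1 inverted output, g2 stuck-at-1, g2 inverted output, g3 stuck-at-0, g3 inverted output, g4 stuck-at-0, g4 inverted output} — 10 in all.

10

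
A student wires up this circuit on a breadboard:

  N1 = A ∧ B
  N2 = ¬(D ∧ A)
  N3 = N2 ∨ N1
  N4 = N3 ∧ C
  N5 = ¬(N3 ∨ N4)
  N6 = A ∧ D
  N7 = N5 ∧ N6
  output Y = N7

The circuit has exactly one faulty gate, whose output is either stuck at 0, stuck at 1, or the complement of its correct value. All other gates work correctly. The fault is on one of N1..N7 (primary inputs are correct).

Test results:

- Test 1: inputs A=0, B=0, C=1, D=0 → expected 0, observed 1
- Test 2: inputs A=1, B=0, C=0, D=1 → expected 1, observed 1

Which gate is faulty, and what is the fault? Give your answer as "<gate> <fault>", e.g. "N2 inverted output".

Fault-free values for test 1 (A=0, B=0, C=1, D=0): N1=0, N2=1, N3=1, N4=1, N5=0, N6=0, N7=0, giving Y=0. Observed 1.
Test 1: faults giving observed 1 are {N7 stuck-at-1, N7 inverted output}.
Test 2 (A=1, B=0, C=0, D=1): fault-free N1=0, N2=0, N3=0, N4=0, N5=1, N6=1, N7=1 → 1; observed 1. Eliminates N7 inverted output.
Only N7 stuck-at-1 is consistent with every test.

N7 stuck-at-1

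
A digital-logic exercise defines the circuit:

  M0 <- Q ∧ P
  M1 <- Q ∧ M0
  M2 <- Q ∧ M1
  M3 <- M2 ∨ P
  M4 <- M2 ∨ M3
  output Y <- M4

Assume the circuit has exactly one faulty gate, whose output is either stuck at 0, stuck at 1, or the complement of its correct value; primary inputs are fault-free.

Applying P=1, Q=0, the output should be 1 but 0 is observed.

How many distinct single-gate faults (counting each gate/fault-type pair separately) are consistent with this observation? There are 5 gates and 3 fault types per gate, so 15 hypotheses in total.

Fault-free: M0=0, M1=0, M2=0, M3=1, M4=1 → 1. Observed 0.
  M0: none of the 3 fault types match ✗
  M1: none of the 3 fault types match ✗
  M2: none of the 3 fault types match ✗
  M3: stuck-at-0, inverted output ✓; others ✗
  M4: stuck-at-0, inverted output ✓; others ✗
Consistent faults: {M3 stuck-at-0, M3 inverted output, M4 stuck-at-0, M4 inverted output} — 4 in all.

4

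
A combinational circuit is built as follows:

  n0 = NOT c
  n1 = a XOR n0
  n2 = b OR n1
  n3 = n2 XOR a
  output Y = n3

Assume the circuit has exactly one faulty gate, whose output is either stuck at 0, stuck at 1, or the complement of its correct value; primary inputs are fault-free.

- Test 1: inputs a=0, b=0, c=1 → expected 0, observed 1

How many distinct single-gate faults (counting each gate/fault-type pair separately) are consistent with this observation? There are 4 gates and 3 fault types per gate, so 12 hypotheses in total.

8

Fault-free: n0=0, n1=0, n2=0, n3=0 → 0. Observed 1.
  n0 stuck-at-0: output 0 ✗
  n0 stuck-at-1: output 1 ✓
  n0 inverted output: output 1 ✓
  n1 stuck-at-0: output 0 ✗
  n1 stuck-at-1: output 1 ✓
  n1 inverted output: output 1 ✓
  n2 stuck-at-0: output 0 ✗
  n2 stuck-at-1: output 1 ✓
  n2 inverted output: output 1 ✓
  n3 stuck-at-0: output 0 ✗
  n3 stuck-at-1: output 1 ✓
  n3 inverted output: output 1 ✓
Consistent faults: {n0 stuck-at-1, n0 inverted output, n1 stuck-at-1, n1 inverted output, n2 stuck-at-1, n2 inverted output, n3 stuck-at-1, n3 inverted output} — 8 in all.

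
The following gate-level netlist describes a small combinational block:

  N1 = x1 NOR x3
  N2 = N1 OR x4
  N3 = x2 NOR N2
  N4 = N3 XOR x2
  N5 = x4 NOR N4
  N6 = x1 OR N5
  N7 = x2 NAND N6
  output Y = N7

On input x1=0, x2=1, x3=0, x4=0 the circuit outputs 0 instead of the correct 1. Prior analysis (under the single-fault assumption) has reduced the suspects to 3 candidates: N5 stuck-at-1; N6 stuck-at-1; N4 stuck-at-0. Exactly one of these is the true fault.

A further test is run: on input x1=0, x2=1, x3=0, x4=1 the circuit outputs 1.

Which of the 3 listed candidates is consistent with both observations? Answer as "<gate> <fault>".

N4 stuck-at-0

Evaluate each candidate on input x1=0, x2=1, x3=0, x4=1:
  N5 stuck-at-1: N1=1, N2=1, N3=0, N4=1, N5=1 [stuck-at-1], N6=1, N7=0 → 0 — eliminated
  N6 stuck-at-1: N1=1, N2=1, N3=0, N4=1, N5=0, N6=1 [stuck-at-1], N7=0 → 0 — eliminated
  N4 stuck-at-0: N1=1, N2=1, N3=0, N4=0 [stuck-at-0], N5=0, N6=0, N7=1 → 1 — matches
Only N4 stuck-at-0 reproduces the observed 1.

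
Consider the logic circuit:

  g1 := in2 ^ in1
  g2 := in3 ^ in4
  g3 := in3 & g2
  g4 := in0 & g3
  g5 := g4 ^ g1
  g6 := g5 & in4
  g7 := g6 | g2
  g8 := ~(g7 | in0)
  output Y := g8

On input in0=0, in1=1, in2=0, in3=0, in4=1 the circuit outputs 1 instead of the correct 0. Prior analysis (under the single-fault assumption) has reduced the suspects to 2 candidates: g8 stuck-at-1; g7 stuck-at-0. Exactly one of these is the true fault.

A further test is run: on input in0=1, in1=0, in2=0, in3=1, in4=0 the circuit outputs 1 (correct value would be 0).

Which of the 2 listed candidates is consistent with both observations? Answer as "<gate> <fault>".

g8 stuck-at-1

Evaluate each candidate on input in0=1, in1=0, in2=0, in3=1, in4=0:
  g8 stuck-at-1: g1=0, g2=1, g3=1, g4=1, g5=1, g6=0, g7=1, g8=1 [stuck-at-1] → 1 — matches
  g7 stuck-at-0: g1=0, g2=1, g3=1, g4=1, g5=1, g6=0, g7=0 [stuck-at-0], g8=0 → 0 — eliminated
Only g8 stuck-at-1 reproduces the observed 1.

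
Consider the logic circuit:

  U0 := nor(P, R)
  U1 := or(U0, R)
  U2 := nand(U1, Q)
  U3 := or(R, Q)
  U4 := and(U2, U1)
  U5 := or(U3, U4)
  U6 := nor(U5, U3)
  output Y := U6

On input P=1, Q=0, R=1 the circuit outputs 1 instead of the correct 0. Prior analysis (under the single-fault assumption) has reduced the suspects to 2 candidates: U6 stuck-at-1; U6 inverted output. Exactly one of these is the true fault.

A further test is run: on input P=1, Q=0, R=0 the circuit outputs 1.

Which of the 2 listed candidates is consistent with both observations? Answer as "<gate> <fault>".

Evaluate each candidate on input P=1, Q=0, R=0:
  U6 stuck-at-1: U0=0, U1=0, U2=1, U3=0, U4=0, U5=0, U6=1 [stuck-at-1] → 1 — matches
  U6 inverted output: U0=0, U1=0, U2=1, U3=0, U4=0, U5=0, U6=0 [inverted output] → 0 — eliminated
Only U6 stuck-at-1 reproduces the observed 1.

U6 stuck-at-1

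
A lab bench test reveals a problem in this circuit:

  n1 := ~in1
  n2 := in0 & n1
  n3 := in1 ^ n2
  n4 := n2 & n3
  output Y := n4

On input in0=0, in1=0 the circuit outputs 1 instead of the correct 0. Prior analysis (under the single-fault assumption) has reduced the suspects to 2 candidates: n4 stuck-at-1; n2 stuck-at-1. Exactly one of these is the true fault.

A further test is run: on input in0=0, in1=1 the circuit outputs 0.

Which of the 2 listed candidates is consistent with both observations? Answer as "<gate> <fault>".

Evaluate each candidate on input in0=0, in1=1:
  n4 stuck-at-1: n1=0, n2=0, n3=1, n4=1 [stuck-at-1] → 1 — eliminated
  n2 stuck-at-1: n1=0, n2=1 [stuck-at-1], n3=0, n4=0 → 0 — matches
Only n2 stuck-at-1 reproduces the observed 0.

n2 stuck-at-1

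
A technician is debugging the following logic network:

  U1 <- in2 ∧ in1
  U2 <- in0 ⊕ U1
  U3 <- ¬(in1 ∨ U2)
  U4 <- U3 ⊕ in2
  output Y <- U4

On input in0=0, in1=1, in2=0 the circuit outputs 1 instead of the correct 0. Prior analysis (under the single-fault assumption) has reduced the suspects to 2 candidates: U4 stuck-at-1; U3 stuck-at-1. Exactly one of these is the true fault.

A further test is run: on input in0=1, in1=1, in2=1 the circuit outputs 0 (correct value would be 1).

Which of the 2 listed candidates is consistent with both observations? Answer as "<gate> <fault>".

Evaluate each candidate on input in0=1, in1=1, in2=1:
  U4 stuck-at-1: U1=1, U2=0, U3=0, U4=1 [stuck-at-1] → 1 — eliminated
  U3 stuck-at-1: U1=1, U2=0, U3=1 [stuck-at-1], U4=0 → 0 — matches
Only U3 stuck-at-1 reproduces the observed 0.

U3 stuck-at-1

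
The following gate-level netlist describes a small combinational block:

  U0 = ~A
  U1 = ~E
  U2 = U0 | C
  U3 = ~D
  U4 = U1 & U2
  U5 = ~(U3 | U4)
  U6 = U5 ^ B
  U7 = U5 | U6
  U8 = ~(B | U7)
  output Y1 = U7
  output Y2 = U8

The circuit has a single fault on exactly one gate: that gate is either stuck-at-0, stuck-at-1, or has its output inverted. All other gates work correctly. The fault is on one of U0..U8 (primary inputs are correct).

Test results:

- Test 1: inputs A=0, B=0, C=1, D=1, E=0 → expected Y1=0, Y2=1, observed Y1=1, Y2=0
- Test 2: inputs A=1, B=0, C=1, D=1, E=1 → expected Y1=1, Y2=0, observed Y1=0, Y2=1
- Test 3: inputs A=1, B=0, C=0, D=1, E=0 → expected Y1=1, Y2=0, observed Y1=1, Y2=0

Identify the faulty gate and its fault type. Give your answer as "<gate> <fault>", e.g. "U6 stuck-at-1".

Fault-free values for test 1 (A=0, B=0, C=1, D=1, E=0): U0=1, U1=1, U2=1, U3=0, U4=1, U5=0, U6=0, U7=0, U8=1, giving Y1=0, Y2=1. Observed Y1=1, Y2=0.
Test 1: faults giving observed Y1=1, Y2=0 are {U1 stuck-at-0, U1 inverted output, U2 stuck-at-0, U2 inverted output, U4 stuck-at-0, U4 inverted output, U5 stuck-at-1, U5 inverted output, U6 stuck-at-1, U6 inverted output, U7 stuck-at-1, U7 inverted output}.
Test 2 (A=1, B=0, C=1, D=1, E=1): fault-free U0=0, U1=0, U2=1, U3=0, U4=0, U5=1, U6=1, U7=1, U8=0 → Y1=1, Y2=0; observed Y1=0, Y2=1. Eliminates U1 stuck-at-0, U2 stuck-at-0, U2 inverted output, U4 stuck-at-0, U5 stuck-at-1, U6 stuck-at-1, U6 inverted output, U7 stuck-at-1.
Test 3 (A=1, B=0, C=0, D=1, E=0): fault-free U0=0, U1=1, U2=0, U3=0, U4=0, U5=1, U6=1, U7=1, U8=0 → Y1=1, Y2=0; observed Y1=1, Y2=0. Eliminates U4 inverted output, U5 inverted output, U7 inverted output.
Only U1 inverted output is consistent with every test.

U1 inverted output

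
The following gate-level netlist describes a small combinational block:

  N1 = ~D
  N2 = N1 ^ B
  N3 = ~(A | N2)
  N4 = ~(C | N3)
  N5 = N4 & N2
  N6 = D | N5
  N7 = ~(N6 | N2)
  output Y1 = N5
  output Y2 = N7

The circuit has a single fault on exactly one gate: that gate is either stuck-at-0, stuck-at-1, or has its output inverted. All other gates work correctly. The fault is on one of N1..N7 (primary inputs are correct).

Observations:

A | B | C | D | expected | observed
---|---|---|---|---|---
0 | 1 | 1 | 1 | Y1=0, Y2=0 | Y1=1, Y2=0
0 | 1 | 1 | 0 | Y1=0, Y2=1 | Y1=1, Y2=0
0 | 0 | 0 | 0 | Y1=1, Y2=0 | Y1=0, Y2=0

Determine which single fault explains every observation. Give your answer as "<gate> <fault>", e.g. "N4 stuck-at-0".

Fault-free values for test 1 (A=0, B=1, C=1, D=1): N1=0, N2=1, N3=0, N4=0, N5=0, N6=1, N7=0, giving Y1=0, Y2=0. Observed Y1=1, Y2=0.
Test 1: faults giving observed Y1=1, Y2=0 are {N4 stuck-at-1, N4 inverted output, N5 stuck-at-1, N5 inverted output}.
Test 2 (A=0, B=1, C=1, D=0): fault-free N1=1, N2=0, N3=1, N4=0, N5=0, N6=0, N7=1 → Y1=0, Y2=1; observed Y1=1, Y2=0. Eliminates N4 stuck-at-1, N4 inverted output.
Test 3 (A=0, B=0, C=0, D=0): fault-free N1=1, N2=1, N3=0, N4=1, N5=1, N6=1, N7=0 → Y1=1, Y2=0; observed Y1=0, Y2=0. Eliminates N5 stuck-at-1.
Only N5 inverted output is consistent with every test.

N5 inverted output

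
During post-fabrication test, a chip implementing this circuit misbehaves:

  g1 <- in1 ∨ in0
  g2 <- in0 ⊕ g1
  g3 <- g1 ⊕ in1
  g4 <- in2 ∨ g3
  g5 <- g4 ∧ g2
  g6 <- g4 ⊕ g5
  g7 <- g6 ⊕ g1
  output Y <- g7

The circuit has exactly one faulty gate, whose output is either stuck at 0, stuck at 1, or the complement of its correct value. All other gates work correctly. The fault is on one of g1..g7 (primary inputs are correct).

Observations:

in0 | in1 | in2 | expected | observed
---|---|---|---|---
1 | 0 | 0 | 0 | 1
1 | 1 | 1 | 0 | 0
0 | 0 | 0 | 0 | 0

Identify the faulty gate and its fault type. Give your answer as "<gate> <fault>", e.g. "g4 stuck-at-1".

g3 stuck-at-0

Fault-free values for test 1 (in0=1, in1=0, in2=0): g1=1, g2=0, g3=1, g4=1, g5=0, g6=1, g7=0, giving Y=0. Observed 1.
Test 1: faults giving observed 1 are {g2 stuck-at-1, g2 inverted output, g3 stuck-at-0, g3 inverted output, g4 stuck-at-0, g4 inverted output, g5 stuck-at-1, g5 inverted output, g6 stuck-at-0, g6 inverted output, g7 stuck-at-1, g7 inverted output}.
Test 2 (in0=1, in1=1, in2=1): fault-free g1=1, g2=0, g3=0, g4=1, g5=0, g6=1, g7=0 → 0; observed 0. Eliminates g2 stuck-at-1, g2 inverted output, g4 stuck-at-0, g4 inverted output, g5 stuck-at-1, g5 inverted output, g6 stuck-at-0, g6 inverted output, g7 stuck-at-1, g7 inverted output.
Test 3 (in0=0, in1=0, in2=0): fault-free g1=0, g2=0, g3=0, g4=0, g5=0, g6=0, g7=0 → 0; observed 0. Eliminates g3 inverted output.
Only g3 stuck-at-0 is consistent with every test.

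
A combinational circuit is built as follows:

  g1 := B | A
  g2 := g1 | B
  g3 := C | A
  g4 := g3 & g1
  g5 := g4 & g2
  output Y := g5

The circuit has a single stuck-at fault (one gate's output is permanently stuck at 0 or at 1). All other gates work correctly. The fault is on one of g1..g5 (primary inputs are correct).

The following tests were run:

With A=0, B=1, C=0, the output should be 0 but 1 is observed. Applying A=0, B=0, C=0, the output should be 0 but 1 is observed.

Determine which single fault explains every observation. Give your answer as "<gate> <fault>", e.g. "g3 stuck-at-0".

g5 stuck-at-1

Fault-free values for test 1 (A=0, B=1, C=0): g1=1, g2=1, g3=0, g4=0, g5=0, giving Y=0. Observed 1.
Test 1: faults giving observed 1 are {g3 stuck-at-1, g4 stuck-at-1, g5 stuck-at-1}.
Test 2 (A=0, B=0, C=0): fault-free g1=0, g2=0, g3=0, g4=0, g5=0 → 0; observed 1. Eliminates g3 stuck-at-1, g4 stuck-at-1.
Only g5 stuck-at-1 is consistent with every test.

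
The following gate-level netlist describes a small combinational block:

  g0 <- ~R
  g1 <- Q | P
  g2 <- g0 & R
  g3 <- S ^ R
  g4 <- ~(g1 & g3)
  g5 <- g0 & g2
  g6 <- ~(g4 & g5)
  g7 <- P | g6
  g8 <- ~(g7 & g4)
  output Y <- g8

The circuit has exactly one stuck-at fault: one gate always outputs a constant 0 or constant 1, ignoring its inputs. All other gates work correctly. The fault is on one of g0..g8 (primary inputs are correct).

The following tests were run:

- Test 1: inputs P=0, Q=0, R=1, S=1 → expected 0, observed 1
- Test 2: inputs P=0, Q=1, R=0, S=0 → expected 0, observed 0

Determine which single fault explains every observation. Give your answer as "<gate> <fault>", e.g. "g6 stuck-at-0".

g0 stuck-at-1

Fault-free values for test 1 (P=0, Q=0, R=1, S=1): g0=0, g1=0, g2=0, g3=0, g4=1, g5=0, g6=1, g7=1, g8=0, giving Y=0. Observed 1.
Test 1: faults giving observed 1 are {g0 stuck-at-1, g4 stuck-at-0, g5 stuck-at-1, g6 stuck-at-0, g7 stuck-at-0, g8 stuck-at-1}.
Test 2 (P=0, Q=1, R=0, S=0): fault-free g0=1, g1=1, g2=0, g3=0, g4=1, g5=0, g6=1, g7=1, g8=0 → 0; observed 0. Eliminates g4 stuck-at-0, g5 stuck-at-1, g6 stuck-at-0, g7 stuck-at-0, g8 stuck-at-1.
Only g0 stuck-at-1 is consistent with every test.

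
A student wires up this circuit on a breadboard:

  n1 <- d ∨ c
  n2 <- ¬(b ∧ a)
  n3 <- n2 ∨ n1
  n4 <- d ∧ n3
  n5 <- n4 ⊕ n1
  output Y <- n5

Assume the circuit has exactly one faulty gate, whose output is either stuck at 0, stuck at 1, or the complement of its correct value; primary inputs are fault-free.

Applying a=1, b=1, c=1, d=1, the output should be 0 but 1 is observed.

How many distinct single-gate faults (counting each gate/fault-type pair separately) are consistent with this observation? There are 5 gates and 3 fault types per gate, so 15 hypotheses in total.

6

Fault-free: n1=1, n2=0, n3=1, n4=1, n5=0 → 0. Observed 1.
  n1: none of the 3 fault types match ✗
  n2: none of the 3 fault types match ✗
  n3: stuck-at-0, inverted output ✓; others ✗
  n4: stuck-at-0, inverted output ✓; others ✗
  n5: stuck-at-1, inverted output ✓; others ✗
Consistent faults: {n3 stuck-at-0, n3 inverted output, n4 stuck-at-0, n4 inverted output, n5 stuck-at-1, n5 inverted output} — 6 in all.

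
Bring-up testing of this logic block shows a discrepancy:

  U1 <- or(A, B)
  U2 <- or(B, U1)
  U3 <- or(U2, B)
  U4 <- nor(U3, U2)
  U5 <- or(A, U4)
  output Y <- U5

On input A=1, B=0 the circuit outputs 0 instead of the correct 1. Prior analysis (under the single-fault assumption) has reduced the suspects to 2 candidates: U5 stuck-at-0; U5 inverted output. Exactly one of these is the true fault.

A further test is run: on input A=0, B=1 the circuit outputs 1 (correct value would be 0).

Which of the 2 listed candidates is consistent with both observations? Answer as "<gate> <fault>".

U5 inverted output

Evaluate each candidate on input A=0, B=1:
  U5 stuck-at-0: U1=1, U2=1, U3=1, U4=0, U5=0 [stuck-at-0] → 0 — eliminated
  U5 inverted output: U1=1, U2=1, U3=1, U4=0, U5=1 [inverted output] → 1 — matches
Only U5 inverted output reproduces the observed 1.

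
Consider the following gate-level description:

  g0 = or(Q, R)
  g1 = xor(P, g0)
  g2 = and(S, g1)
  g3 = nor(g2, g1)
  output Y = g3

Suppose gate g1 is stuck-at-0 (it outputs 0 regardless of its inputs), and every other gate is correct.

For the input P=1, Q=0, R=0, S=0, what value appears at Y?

1

Propagate with g1 forced: g0=0, g1=0 [stuck-at-0], g2=0, g3=1.
So Y = 1. (Without the fault it would be 0.)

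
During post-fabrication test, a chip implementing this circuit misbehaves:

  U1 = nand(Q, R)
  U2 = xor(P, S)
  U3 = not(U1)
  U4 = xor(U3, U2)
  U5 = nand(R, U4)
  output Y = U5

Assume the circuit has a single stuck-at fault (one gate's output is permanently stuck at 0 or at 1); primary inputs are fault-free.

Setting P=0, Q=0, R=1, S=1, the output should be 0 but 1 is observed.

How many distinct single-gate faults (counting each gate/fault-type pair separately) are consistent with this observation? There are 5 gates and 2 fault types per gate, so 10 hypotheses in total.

5

Fault-free: U1=1, U2=1, U3=0, U4=1, U5=0 → 0. Observed 1.
  U1 stuck-at-0: output 1 ✓
  U1 stuck-at-1: output 0 ✗
  U2 stuck-at-0: output 1 ✓
  U2 stuck-at-1: output 0 ✗
  U3 stuck-at-0: output 0 ✗
  U3 stuck-at-1: output 1 ✓
  U4 stuck-at-0: output 1 ✓
  U4 stuck-at-1: output 0 ✗
  U5 stuck-at-0: output 0 ✗
  U5 stuck-at-1: output 1 ✓
Consistent faults: {U1 stuck-at-0, U2 stuck-at-0, U3 stuck-at-1, U4 stuck-at-0, U5 stuck-at-1} — 5 in all.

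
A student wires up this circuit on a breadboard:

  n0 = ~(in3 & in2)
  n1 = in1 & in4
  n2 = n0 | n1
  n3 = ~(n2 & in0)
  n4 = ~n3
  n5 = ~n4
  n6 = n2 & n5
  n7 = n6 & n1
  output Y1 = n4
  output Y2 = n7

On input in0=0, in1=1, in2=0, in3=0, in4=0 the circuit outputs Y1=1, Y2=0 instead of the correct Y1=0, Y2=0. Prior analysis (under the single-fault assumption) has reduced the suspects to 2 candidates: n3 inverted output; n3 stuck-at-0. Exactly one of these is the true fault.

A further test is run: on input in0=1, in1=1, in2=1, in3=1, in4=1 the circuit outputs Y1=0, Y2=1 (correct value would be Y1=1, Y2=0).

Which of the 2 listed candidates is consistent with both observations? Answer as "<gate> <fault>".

Evaluate each candidate on input in0=1, in1=1, in2=1, in3=1, in4=1:
  n3 inverted output: n0=0, n1=1, n2=1, n3=1 [inverted output], n4=0, n5=1, n6=1, n7=1 → Y1=0, Y2=1 — matches
  n3 stuck-at-0: n0=0, n1=1, n2=1, n3=0 [stuck-at-0], n4=1, n5=0, n6=0, n7=0 → Y1=1, Y2=0 — eliminated
Only n3 inverted output reproduces the observed Y1=0, Y2=1.

n3 inverted output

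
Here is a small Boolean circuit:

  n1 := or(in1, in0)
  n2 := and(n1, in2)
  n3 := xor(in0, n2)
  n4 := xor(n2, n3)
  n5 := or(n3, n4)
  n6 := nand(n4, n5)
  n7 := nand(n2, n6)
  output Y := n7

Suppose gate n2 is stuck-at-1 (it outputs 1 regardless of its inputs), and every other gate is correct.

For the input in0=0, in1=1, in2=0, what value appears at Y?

0

Propagate with n2 forced: n1=1, n2=1 [stuck-at-1], n3=1, n4=0, n5=1, n6=1, n7=0.
So Y = 0. (Without the fault it would be 1.)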